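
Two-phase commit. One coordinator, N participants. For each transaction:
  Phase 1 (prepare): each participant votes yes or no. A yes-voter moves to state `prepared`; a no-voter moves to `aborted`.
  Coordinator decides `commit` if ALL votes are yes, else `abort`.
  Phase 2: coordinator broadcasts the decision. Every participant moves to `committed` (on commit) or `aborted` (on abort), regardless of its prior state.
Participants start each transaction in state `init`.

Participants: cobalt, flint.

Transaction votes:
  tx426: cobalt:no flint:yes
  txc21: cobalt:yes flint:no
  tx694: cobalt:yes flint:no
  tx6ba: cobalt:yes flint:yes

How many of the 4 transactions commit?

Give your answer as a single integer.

Answer: 1

Derivation:
tx426: no from cobalt -> abort (commits=0)
txc21: no from flint -> abort (commits=0)
tx694: no from flint -> abort (commits=0)
tx6ba: all yes -> commit (commits=1)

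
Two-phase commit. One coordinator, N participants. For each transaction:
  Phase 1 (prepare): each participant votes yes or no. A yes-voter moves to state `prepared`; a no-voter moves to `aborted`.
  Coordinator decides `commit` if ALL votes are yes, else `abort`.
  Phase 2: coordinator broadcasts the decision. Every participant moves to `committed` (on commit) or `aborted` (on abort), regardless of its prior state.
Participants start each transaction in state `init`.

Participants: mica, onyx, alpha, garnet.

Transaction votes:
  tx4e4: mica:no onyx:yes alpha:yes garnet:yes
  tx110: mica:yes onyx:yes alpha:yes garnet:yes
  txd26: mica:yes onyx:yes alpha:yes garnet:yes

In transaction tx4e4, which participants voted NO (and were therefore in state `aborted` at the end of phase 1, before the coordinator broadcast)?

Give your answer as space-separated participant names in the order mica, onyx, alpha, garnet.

Txn tx4e4 phase 1: mica no -> aborted; onyx yes -> prepared; alpha yes -> prepared; garnet yes -> prepared

Answer: mica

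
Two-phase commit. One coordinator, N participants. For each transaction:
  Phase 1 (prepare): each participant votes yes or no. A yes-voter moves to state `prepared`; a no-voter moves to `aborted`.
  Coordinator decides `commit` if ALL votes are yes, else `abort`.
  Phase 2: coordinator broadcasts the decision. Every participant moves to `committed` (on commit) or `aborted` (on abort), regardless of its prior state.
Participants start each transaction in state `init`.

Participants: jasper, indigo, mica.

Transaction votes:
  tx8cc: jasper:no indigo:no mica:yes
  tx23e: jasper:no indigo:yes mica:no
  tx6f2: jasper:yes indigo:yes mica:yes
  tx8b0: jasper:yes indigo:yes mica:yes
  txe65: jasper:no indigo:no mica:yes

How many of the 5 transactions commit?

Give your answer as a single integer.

Answer: 2

Derivation:
tx8cc: no from jasper, indigo -> abort (commits=0)
tx23e: no from jasper, mica -> abort (commits=0)
tx6f2: all yes -> commit (commits=1)
tx8b0: all yes -> commit (commits=2)
txe65: no from jasper, indigo -> abort (commits=2)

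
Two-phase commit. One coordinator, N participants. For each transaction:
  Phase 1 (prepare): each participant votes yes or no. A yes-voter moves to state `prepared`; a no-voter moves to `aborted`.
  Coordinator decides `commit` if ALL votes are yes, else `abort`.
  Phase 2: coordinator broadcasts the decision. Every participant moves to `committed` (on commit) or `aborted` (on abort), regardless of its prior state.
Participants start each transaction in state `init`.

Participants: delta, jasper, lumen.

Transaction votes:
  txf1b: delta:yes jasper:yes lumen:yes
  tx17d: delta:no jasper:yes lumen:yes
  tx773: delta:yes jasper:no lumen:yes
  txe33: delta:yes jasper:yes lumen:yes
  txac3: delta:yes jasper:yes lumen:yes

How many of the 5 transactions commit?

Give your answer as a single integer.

txf1b: all yes -> commit (commits=1)
tx17d: no from delta -> abort (commits=1)
tx773: no from jasper -> abort (commits=1)
txe33: all yes -> commit (commits=2)
txac3: all yes -> commit (commits=3)

Answer: 3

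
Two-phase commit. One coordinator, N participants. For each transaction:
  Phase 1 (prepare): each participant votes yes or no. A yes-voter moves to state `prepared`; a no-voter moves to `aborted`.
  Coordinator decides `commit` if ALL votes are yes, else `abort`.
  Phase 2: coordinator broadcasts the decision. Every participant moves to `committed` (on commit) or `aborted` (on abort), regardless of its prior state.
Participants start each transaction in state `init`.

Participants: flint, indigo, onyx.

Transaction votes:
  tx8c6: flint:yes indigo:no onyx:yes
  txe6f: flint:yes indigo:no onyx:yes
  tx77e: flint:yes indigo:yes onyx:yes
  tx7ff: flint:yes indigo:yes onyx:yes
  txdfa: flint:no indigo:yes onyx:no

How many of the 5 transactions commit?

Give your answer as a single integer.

Answer: 2

Derivation:
tx8c6: no from indigo -> abort (commits=0)
txe6f: no from indigo -> abort (commits=0)
tx77e: all yes -> commit (commits=1)
tx7ff: all yes -> commit (commits=2)
txdfa: no from flint, onyx -> abort (commits=2)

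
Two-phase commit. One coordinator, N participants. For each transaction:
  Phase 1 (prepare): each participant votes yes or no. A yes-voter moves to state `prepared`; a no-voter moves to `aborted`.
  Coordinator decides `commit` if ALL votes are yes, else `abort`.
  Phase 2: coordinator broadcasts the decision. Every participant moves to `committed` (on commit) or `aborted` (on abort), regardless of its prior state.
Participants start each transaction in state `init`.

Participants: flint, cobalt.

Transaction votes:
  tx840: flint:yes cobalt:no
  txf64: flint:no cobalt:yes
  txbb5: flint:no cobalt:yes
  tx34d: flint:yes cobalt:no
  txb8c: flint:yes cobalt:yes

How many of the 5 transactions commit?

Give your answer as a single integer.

tx840: no from cobalt -> abort (commits=0)
txf64: no from flint -> abort (commits=0)
txbb5: no from flint -> abort (commits=0)
tx34d: no from cobalt -> abort (commits=0)
txb8c: all yes -> commit (commits=1)

Answer: 1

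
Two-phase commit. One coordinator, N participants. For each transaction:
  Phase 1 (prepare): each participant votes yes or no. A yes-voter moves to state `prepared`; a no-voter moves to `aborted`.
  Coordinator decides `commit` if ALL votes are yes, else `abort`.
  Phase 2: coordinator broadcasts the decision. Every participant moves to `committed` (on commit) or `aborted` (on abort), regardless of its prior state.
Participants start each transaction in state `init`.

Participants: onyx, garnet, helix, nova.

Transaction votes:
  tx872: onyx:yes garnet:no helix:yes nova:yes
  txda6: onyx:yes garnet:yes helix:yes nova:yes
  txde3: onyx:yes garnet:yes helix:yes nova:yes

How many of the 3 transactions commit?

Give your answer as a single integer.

tx872: no from garnet -> abort (commits=0)
txda6: all yes -> commit (commits=1)
txde3: all yes -> commit (commits=2)

Answer: 2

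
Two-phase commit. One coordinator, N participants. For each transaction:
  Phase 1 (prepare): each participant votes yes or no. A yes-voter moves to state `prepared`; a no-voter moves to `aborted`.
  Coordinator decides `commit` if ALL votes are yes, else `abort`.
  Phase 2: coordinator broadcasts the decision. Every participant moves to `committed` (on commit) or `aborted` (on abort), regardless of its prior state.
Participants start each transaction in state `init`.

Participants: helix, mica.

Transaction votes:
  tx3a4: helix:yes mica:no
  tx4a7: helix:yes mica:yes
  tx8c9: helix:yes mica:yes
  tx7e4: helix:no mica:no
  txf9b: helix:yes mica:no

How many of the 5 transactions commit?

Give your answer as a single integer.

tx3a4: no from mica -> abort (commits=0)
tx4a7: all yes -> commit (commits=1)
tx8c9: all yes -> commit (commits=2)
tx7e4: no from helix, mica -> abort (commits=2)
txf9b: no from mica -> abort (commits=2)

Answer: 2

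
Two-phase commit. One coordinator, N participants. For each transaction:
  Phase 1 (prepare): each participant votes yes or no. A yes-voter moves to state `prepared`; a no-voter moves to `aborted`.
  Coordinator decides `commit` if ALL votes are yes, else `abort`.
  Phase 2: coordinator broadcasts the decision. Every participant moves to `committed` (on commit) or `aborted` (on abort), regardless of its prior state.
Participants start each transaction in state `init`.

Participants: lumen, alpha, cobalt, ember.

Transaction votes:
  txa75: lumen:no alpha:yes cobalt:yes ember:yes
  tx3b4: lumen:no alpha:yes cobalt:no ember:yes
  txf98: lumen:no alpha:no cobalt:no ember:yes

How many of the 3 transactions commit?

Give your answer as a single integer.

txa75: no from lumen -> abort (commits=0)
tx3b4: no from lumen, cobalt -> abort (commits=0)
txf98: no from lumen, alpha, cobalt -> abort (commits=0)

Answer: 0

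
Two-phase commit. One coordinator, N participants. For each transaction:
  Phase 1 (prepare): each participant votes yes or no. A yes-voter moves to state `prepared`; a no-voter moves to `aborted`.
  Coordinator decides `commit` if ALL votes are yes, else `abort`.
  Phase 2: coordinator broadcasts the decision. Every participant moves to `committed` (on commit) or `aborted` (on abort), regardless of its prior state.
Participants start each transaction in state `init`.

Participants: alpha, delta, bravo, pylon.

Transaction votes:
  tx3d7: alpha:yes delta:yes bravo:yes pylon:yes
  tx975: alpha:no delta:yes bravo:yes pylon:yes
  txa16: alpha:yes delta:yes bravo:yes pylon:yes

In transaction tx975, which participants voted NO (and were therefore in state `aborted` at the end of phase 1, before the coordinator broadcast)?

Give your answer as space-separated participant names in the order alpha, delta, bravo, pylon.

Answer: alpha

Derivation:
Txn tx975 phase 1: alpha no -> aborted; delta yes -> prepared; bravo yes -> prepared; pylon yes -> prepared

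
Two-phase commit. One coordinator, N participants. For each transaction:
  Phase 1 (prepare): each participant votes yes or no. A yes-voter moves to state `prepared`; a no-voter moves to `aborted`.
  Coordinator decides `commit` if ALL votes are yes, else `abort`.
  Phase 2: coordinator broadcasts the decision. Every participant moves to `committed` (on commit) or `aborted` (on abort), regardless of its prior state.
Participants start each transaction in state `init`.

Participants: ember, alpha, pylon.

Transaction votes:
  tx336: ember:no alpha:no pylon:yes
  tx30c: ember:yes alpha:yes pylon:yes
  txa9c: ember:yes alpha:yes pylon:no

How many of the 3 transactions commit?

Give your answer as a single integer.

tx336: no from ember, alpha -> abort (commits=0)
tx30c: all yes -> commit (commits=1)
txa9c: no from pylon -> abort (commits=1)

Answer: 1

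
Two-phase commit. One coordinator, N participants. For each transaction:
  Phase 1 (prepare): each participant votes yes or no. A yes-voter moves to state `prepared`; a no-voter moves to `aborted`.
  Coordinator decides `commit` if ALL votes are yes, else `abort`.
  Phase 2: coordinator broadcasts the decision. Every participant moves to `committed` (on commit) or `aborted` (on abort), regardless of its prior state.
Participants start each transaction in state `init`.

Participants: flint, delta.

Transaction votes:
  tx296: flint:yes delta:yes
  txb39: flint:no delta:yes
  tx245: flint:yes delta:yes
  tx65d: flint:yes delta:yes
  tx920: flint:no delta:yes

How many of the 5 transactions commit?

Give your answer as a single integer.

Answer: 3

Derivation:
tx296: all yes -> commit (commits=1)
txb39: no from flint -> abort (commits=1)
tx245: all yes -> commit (commits=2)
tx65d: all yes -> commit (commits=3)
tx920: no from flint -> abort (commits=3)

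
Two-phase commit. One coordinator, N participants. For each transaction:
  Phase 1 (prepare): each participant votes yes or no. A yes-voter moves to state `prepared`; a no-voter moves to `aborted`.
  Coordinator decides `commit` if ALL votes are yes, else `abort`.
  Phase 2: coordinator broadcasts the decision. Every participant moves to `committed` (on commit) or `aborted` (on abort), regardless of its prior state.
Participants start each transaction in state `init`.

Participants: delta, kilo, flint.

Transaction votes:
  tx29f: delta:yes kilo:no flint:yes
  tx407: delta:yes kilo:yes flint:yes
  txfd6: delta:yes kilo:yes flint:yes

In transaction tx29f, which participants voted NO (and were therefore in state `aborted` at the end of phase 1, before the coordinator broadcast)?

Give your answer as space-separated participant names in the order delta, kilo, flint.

Txn tx29f phase 1: delta yes -> prepared; kilo no -> aborted; flint yes -> prepared

Answer: kilo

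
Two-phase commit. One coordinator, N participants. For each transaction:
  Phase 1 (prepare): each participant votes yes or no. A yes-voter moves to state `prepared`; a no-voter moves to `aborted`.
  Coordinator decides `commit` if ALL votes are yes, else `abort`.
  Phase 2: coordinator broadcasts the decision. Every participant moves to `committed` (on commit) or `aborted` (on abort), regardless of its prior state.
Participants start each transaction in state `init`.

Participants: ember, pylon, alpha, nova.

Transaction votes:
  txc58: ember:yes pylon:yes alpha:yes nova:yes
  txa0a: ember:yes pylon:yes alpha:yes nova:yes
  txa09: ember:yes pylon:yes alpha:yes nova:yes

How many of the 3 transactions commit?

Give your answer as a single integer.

txc58: all yes -> commit (commits=1)
txa0a: all yes -> commit (commits=2)
txa09: all yes -> commit (commits=3)

Answer: 3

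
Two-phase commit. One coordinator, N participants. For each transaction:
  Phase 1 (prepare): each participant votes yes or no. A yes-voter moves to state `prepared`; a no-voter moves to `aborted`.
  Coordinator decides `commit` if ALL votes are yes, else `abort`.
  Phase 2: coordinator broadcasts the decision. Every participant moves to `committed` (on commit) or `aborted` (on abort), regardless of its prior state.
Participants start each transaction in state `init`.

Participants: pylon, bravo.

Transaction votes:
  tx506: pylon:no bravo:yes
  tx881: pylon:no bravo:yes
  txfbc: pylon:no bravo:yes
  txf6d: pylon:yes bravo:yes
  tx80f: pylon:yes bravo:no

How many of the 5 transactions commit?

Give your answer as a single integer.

tx506: no from pylon -> abort (commits=0)
tx881: no from pylon -> abort (commits=0)
txfbc: no from pylon -> abort (commits=0)
txf6d: all yes -> commit (commits=1)
tx80f: no from bravo -> abort (commits=1)

Answer: 1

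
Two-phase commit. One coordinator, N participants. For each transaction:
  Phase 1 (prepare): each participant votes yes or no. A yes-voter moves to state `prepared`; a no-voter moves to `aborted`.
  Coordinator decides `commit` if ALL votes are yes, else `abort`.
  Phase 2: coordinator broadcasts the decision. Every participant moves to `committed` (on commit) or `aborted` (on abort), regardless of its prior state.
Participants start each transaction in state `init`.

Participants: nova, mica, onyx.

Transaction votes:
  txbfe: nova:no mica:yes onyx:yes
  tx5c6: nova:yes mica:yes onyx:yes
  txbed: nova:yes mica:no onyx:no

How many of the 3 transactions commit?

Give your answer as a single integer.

Answer: 1

Derivation:
txbfe: no from nova -> abort (commits=0)
tx5c6: all yes -> commit (commits=1)
txbed: no from mica, onyx -> abort (commits=1)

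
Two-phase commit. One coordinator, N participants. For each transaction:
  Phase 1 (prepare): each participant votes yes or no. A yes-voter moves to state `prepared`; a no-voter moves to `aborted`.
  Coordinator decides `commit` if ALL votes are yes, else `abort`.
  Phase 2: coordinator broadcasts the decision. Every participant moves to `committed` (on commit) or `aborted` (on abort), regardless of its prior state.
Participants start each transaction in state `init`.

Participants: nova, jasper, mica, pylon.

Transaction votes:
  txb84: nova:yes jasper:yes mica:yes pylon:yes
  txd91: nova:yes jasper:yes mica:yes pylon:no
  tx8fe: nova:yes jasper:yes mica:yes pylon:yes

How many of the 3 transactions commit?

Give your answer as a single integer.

Answer: 2

Derivation:
txb84: all yes -> commit (commits=1)
txd91: no from pylon -> abort (commits=1)
tx8fe: all yes -> commit (commits=2)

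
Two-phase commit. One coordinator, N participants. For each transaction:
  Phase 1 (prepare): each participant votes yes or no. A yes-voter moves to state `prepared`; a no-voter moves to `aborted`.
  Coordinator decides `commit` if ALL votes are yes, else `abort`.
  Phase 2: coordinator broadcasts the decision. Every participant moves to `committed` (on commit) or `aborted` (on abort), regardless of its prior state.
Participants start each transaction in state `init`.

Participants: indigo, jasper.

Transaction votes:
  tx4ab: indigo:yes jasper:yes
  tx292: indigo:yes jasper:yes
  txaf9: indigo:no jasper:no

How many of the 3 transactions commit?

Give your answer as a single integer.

tx4ab: all yes -> commit (commits=1)
tx292: all yes -> commit (commits=2)
txaf9: no from indigo, jasper -> abort (commits=2)

Answer: 2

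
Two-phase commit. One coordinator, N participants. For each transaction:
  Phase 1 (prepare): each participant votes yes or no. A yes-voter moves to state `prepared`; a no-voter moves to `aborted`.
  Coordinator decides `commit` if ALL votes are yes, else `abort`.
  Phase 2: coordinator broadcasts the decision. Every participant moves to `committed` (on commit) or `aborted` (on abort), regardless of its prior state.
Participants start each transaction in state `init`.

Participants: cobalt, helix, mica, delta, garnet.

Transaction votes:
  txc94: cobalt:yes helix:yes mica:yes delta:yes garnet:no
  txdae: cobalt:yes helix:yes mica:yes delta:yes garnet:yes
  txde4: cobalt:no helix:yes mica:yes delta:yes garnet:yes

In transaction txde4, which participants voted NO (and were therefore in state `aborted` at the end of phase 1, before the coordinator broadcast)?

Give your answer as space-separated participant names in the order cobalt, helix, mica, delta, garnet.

Answer: cobalt

Derivation:
Txn txde4 phase 1: cobalt no -> aborted; helix yes -> prepared; mica yes -> prepared; delta yes -> prepared; garnet yes -> prepared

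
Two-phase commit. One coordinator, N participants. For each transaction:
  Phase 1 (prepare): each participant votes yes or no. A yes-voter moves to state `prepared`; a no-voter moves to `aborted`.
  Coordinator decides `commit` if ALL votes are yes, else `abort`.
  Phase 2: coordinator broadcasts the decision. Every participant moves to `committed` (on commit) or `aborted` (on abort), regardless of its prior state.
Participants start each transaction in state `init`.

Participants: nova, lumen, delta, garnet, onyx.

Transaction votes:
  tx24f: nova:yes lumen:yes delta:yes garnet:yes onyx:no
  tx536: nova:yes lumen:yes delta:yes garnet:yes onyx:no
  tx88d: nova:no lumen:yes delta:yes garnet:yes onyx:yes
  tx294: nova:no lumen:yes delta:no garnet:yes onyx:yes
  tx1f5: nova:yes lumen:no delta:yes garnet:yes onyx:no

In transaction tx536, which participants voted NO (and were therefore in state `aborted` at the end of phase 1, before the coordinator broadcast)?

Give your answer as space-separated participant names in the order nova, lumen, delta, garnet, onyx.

Answer: onyx

Derivation:
Txn tx536 phase 1: nova yes -> prepared; lumen yes -> prepared; delta yes -> prepared; garnet yes -> prepared; onyx no -> aborted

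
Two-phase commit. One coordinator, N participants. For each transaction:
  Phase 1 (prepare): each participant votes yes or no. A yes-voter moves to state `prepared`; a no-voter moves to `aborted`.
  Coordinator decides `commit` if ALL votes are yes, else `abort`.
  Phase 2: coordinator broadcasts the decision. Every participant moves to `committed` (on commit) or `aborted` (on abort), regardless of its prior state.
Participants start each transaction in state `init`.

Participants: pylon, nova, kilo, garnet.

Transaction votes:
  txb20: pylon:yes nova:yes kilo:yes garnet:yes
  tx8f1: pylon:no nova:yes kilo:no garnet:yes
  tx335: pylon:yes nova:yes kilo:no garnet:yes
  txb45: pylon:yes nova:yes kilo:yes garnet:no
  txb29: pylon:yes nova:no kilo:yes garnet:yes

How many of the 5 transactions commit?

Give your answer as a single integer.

Answer: 1

Derivation:
txb20: all yes -> commit (commits=1)
tx8f1: no from pylon, kilo -> abort (commits=1)
tx335: no from kilo -> abort (commits=1)
txb45: no from garnet -> abort (commits=1)
txb29: no from nova -> abort (commits=1)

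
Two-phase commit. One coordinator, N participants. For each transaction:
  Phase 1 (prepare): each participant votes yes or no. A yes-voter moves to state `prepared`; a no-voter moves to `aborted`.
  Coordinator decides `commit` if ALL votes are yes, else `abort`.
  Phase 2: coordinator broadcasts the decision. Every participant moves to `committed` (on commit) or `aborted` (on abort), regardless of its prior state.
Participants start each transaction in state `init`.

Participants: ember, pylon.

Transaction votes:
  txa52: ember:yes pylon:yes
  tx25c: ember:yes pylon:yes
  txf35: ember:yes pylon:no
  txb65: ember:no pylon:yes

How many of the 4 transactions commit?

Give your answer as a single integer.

Answer: 2

Derivation:
txa52: all yes -> commit (commits=1)
tx25c: all yes -> commit (commits=2)
txf35: no from pylon -> abort (commits=2)
txb65: no from ember -> abort (commits=2)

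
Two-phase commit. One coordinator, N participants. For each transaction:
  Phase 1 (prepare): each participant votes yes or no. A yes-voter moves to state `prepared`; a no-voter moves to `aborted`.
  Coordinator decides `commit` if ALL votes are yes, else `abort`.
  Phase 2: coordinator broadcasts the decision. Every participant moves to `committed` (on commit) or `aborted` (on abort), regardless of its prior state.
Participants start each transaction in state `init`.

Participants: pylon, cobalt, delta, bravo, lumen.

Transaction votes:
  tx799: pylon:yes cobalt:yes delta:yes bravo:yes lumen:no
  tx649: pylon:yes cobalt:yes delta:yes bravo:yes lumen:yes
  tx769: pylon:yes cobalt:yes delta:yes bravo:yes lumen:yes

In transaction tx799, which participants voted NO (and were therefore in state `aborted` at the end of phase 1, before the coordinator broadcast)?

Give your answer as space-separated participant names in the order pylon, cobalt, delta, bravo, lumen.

Txn tx799 phase 1: pylon yes -> prepared; cobalt yes -> prepared; delta yes -> prepared; bravo yes -> prepared; lumen no -> aborted

Answer: lumen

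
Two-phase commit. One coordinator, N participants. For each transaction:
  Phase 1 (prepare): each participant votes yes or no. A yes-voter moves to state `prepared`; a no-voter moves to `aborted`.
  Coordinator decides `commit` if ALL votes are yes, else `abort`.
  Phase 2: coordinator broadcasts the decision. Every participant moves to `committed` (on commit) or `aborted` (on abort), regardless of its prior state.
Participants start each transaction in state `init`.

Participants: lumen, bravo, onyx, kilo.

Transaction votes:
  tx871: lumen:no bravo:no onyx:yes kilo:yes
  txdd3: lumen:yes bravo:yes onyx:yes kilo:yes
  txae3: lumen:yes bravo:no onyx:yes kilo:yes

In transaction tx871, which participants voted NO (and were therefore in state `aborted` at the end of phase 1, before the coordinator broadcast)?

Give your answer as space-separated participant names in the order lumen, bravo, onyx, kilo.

Answer: lumen bravo

Derivation:
Txn tx871 phase 1: lumen no -> aborted; bravo no -> aborted; onyx yes -> prepared; kilo yes -> prepared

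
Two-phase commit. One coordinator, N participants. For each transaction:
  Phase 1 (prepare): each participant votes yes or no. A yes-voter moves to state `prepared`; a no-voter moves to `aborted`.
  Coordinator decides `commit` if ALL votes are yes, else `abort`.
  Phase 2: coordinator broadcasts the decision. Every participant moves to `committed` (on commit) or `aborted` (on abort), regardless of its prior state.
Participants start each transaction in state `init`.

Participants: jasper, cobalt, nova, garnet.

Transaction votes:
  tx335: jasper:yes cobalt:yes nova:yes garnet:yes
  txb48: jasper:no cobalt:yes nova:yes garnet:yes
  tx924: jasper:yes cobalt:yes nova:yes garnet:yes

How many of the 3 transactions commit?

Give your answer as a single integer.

tx335: all yes -> commit (commits=1)
txb48: no from jasper -> abort (commits=1)
tx924: all yes -> commit (commits=2)

Answer: 2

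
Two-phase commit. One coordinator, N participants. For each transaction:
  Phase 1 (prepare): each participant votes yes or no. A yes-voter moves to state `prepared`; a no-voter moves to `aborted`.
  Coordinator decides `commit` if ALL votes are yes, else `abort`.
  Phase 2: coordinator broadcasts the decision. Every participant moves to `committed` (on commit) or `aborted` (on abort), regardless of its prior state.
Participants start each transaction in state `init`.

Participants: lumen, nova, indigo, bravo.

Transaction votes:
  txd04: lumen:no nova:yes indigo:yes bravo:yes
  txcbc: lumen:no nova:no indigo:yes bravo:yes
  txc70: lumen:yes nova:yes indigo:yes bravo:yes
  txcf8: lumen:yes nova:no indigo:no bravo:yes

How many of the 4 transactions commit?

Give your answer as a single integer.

txd04: no from lumen -> abort (commits=0)
txcbc: no from lumen, nova -> abort (commits=0)
txc70: all yes -> commit (commits=1)
txcf8: no from nova, indigo -> abort (commits=1)

Answer: 1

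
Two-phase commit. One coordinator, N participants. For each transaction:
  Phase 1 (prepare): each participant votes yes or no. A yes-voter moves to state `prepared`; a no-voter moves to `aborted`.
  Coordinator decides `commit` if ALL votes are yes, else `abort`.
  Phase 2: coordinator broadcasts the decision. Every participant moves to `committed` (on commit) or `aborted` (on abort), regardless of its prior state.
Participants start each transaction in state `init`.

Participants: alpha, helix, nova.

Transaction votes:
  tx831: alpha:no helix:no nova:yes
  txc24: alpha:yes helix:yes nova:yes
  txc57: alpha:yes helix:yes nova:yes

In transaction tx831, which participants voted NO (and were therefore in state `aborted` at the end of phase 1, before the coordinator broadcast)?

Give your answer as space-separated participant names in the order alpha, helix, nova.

Answer: alpha helix

Derivation:
Txn tx831 phase 1: alpha no -> aborted; helix no -> aborted; nova yes -> prepared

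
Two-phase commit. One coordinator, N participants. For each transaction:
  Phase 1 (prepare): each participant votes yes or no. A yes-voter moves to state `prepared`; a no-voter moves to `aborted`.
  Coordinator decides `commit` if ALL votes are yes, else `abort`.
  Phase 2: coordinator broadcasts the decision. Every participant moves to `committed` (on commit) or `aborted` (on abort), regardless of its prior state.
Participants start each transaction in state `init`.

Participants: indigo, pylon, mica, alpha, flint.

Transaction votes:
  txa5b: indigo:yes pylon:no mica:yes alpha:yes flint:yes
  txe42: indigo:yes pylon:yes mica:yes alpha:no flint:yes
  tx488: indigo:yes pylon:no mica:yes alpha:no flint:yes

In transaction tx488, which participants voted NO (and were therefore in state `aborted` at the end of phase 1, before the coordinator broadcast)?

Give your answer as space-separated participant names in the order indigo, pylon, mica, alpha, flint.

Txn tx488 phase 1: indigo yes -> prepared; pylon no -> aborted; mica yes -> prepared; alpha no -> aborted; flint yes -> prepared

Answer: pylon alpha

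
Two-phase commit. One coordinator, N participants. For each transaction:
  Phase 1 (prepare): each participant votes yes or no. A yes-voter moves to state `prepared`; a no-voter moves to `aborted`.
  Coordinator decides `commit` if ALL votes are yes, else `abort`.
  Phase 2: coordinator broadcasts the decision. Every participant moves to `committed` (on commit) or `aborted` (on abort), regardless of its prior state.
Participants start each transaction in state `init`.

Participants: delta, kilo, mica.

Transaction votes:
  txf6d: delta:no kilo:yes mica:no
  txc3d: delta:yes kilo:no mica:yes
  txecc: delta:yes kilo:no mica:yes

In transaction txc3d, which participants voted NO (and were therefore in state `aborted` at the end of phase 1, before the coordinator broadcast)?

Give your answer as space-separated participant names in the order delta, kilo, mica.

Answer: kilo

Derivation:
Txn txc3d phase 1: delta yes -> prepared; kilo no -> aborted; mica yes -> prepared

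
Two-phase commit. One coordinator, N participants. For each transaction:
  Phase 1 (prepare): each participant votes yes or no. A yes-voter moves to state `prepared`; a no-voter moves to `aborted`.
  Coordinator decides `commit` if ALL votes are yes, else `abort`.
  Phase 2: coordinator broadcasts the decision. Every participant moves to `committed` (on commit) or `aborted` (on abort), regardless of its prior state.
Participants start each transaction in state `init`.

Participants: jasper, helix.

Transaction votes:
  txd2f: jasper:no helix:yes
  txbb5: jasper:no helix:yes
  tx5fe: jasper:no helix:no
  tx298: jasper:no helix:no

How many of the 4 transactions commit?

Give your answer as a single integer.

Answer: 0

Derivation:
txd2f: no from jasper -> abort (commits=0)
txbb5: no from jasper -> abort (commits=0)
tx5fe: no from jasper, helix -> abort (commits=0)
tx298: no from jasper, helix -> abort (commits=0)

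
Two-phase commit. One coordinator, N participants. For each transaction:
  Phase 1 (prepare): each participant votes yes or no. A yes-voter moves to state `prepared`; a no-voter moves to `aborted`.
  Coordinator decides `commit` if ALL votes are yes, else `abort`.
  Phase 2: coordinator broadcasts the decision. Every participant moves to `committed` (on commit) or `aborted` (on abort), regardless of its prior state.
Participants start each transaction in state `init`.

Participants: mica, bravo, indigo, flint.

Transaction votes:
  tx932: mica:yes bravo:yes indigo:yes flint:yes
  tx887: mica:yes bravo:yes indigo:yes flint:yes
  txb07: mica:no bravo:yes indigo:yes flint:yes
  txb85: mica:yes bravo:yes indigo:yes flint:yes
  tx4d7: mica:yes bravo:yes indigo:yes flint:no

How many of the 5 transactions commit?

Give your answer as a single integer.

tx932: all yes -> commit (commits=1)
tx887: all yes -> commit (commits=2)
txb07: no from mica -> abort (commits=2)
txb85: all yes -> commit (commits=3)
tx4d7: no from flint -> abort (commits=3)

Answer: 3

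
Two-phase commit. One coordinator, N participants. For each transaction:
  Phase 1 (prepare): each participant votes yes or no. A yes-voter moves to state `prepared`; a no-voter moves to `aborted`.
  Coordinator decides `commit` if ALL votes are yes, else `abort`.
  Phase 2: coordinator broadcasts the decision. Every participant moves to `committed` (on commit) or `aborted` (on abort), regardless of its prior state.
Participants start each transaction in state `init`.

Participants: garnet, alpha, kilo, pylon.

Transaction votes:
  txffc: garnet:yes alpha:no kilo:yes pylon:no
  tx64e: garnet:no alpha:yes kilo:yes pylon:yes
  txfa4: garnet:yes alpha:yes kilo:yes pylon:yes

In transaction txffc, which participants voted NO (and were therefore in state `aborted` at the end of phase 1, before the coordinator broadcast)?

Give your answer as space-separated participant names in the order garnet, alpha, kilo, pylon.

Answer: alpha pylon

Derivation:
Txn txffc phase 1: garnet yes -> prepared; alpha no -> aborted; kilo yes -> prepared; pylon no -> aborted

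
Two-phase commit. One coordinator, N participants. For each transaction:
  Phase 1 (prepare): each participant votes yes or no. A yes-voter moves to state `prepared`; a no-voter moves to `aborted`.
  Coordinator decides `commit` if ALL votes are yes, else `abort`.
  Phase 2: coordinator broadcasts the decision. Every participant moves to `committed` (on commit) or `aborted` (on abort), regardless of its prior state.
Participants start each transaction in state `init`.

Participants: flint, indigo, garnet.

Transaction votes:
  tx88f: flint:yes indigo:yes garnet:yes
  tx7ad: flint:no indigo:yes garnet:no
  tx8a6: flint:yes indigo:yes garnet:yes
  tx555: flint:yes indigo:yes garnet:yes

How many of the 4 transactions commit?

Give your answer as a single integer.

Answer: 3

Derivation:
tx88f: all yes -> commit (commits=1)
tx7ad: no from flint, garnet -> abort (commits=1)
tx8a6: all yes -> commit (commits=2)
tx555: all yes -> commit (commits=3)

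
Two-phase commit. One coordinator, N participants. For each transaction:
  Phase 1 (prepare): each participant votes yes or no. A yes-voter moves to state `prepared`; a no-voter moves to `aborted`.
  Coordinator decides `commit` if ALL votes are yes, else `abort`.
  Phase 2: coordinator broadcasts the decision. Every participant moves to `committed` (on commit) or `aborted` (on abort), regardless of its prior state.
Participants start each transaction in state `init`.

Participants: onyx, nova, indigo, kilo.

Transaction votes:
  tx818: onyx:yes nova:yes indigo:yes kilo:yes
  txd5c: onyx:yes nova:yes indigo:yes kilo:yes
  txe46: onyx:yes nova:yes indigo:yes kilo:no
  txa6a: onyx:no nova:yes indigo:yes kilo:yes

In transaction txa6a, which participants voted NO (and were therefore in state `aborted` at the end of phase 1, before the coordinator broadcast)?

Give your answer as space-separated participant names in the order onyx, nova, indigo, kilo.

Answer: onyx

Derivation:
Txn txa6a phase 1: onyx no -> aborted; nova yes -> prepared; indigo yes -> prepared; kilo yes -> prepared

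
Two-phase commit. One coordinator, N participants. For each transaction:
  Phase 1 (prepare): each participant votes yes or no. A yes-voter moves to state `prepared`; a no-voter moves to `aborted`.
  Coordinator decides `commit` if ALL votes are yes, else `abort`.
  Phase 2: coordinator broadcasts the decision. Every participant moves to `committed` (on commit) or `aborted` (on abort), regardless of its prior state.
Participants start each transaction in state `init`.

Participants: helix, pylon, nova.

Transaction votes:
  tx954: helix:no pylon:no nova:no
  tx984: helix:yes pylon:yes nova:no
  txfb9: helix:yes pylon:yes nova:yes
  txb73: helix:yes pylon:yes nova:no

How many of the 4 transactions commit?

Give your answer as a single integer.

Answer: 1

Derivation:
tx954: no from helix, pylon, nova -> abort (commits=0)
tx984: no from nova -> abort (commits=0)
txfb9: all yes -> commit (commits=1)
txb73: no from nova -> abort (commits=1)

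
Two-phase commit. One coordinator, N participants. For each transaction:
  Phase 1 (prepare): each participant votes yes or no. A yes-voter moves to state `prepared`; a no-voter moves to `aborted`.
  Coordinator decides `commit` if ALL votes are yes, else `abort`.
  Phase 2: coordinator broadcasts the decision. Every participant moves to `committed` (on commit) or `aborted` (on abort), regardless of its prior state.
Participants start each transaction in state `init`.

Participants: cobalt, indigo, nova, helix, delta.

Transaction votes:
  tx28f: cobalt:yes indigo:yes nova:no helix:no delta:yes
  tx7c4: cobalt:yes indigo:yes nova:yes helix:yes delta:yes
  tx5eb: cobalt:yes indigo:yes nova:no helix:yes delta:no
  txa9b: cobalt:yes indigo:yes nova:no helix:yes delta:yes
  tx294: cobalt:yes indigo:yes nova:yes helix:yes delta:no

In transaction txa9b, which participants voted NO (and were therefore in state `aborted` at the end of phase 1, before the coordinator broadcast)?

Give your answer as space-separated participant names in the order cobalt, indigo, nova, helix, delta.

Answer: nova

Derivation:
Txn txa9b phase 1: cobalt yes -> prepared; indigo yes -> prepared; nova no -> aborted; helix yes -> prepared; delta yes -> prepared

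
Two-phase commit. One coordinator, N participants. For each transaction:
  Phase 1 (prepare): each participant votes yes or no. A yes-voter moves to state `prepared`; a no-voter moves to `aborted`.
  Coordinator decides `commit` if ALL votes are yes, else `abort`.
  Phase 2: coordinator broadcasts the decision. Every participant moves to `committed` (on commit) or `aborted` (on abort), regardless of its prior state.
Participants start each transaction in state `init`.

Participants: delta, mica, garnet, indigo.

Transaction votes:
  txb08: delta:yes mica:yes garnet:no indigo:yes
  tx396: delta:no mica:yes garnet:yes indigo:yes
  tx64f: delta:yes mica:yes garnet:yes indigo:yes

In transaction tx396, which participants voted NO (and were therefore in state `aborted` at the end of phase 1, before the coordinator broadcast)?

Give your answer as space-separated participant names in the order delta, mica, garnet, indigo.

Txn tx396 phase 1: delta no -> aborted; mica yes -> prepared; garnet yes -> prepared; indigo yes -> prepared

Answer: delta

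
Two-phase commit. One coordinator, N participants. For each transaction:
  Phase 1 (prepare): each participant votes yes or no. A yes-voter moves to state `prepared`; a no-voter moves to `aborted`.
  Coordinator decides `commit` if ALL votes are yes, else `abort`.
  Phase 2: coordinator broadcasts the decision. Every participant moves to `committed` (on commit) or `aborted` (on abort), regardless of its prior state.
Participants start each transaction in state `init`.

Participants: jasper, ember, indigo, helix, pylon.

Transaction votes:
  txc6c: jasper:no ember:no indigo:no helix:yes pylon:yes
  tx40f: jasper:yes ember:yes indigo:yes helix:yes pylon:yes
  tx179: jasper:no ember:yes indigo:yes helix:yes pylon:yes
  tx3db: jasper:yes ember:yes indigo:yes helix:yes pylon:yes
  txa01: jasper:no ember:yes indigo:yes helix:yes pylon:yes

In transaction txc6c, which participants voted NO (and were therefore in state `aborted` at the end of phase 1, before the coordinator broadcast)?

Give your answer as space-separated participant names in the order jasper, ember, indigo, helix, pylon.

Answer: jasper ember indigo

Derivation:
Txn txc6c phase 1: jasper no -> aborted; ember no -> aborted; indigo no -> aborted; helix yes -> prepared; pylon yes -> prepared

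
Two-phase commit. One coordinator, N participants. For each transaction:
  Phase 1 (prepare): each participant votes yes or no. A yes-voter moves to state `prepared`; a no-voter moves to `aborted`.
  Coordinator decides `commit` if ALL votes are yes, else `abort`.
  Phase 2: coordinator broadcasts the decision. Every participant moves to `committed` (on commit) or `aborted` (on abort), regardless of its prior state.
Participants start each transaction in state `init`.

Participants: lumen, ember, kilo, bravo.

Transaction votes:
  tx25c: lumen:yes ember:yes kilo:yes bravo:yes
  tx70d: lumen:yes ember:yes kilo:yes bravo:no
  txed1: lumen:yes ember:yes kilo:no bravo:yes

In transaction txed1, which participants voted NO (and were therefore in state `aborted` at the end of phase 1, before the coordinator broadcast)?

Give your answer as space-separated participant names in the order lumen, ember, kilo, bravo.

Answer: kilo

Derivation:
Txn txed1 phase 1: lumen yes -> prepared; ember yes -> prepared; kilo no -> aborted; bravo yes -> prepared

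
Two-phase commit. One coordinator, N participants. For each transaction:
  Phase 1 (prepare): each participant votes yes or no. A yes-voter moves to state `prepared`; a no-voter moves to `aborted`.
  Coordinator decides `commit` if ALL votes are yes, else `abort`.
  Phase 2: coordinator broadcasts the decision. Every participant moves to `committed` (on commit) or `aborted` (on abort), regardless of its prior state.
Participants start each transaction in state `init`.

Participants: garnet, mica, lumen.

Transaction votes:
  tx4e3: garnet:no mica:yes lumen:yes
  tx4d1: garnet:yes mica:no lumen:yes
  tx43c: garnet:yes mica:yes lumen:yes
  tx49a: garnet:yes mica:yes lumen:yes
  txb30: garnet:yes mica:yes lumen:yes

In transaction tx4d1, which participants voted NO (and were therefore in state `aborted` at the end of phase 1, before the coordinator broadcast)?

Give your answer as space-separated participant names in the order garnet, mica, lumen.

Txn tx4d1 phase 1: garnet yes -> prepared; mica no -> aborted; lumen yes -> prepared

Answer: mica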